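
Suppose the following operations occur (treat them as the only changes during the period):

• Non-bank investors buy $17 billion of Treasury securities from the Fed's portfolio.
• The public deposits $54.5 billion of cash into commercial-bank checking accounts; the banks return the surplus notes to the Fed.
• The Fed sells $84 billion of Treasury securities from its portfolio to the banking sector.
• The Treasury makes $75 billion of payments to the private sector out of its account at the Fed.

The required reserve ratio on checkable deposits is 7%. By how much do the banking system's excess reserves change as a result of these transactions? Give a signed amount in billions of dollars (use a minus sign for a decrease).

+$20.625 billion

Asset sale (to non-banks) $17 billion: reserves −$17B, deposits −$17B.
Currency deposit $54.5 billion: reserves +$54.5B, deposits +$54.5B.
OMO sale (to banks) $84 billion: reserves −$84B, deposits 0.
Government spending $75 billion: reserves +$75B, deposits +$75B.
Totals: Δreserves = +$28.5B, Δdeposits = +$112.5B.
Δrequired reserves = 7% × +$112.5B = +$7.875B.
Δexcess reserves = Δreserves − Δrequired = +$28.5B − (+$7.875B) = +$20.625 billion.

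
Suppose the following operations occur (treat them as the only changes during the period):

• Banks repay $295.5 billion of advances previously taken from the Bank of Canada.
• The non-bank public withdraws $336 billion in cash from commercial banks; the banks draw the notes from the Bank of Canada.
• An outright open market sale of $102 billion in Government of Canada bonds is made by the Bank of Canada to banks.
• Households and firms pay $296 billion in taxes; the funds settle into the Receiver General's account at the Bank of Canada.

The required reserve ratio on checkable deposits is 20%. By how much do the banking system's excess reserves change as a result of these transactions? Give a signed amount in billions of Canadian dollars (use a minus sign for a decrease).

Discount-window repayment $295.5 billion: reserves −$295.5B, deposits 0.
Currency withdrawal $336 billion: reserves −$336B, deposits −$336B.
OMO sale (to banks) $102 billion: reserves −$102B, deposits 0.
Government account inflow $296 billion: reserves −$296B, deposits −$296B.
Totals: Δreserves = −$1029.5B, Δdeposits = −$632B.
Δrequired reserves = 20% × −$632B = −$126.4B.
Δexcess reserves = Δreserves − Δrequired = −$1029.5B − (−$126.4B) = -$903.1 billion.

-$903.1 billion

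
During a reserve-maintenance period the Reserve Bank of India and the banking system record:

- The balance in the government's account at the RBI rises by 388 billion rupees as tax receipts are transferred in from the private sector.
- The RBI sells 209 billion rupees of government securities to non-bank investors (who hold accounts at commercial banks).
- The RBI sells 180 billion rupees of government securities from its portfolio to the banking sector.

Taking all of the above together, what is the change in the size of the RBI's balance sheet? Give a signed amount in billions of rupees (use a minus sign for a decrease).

-389 billion

RBI balance sheet:
  Assets:      Securities −389B
  Liabilities: Bank reserves −777B, Government deposits +388B
Change in total RBI assets = -389 billion.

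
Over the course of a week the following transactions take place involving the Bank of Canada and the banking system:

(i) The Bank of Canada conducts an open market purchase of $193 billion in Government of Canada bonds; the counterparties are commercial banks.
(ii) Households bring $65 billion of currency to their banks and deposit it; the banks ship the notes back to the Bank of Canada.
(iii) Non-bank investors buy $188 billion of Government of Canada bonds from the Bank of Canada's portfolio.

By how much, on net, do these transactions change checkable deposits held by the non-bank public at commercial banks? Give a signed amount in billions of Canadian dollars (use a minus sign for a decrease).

OMO purchase (from banks) $193 billion: the counterparty is a bank, so public deposits are unchanged → 0.
Currency deposit $65 billion: non-bank counterparties' bank balances rise → +$65B.
Asset sale (to non-banks) $188 billion: non-bank counterparties' bank balances fall → −$188B.
Net: 0 + 65 − 188 = -$123 billion.

-$123 billion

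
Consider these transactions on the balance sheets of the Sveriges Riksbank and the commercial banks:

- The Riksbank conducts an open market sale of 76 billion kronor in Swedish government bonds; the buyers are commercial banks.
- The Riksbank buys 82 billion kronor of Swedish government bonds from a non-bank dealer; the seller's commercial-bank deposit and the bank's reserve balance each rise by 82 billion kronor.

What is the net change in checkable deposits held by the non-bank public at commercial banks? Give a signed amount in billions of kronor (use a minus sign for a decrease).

+82 billion

OMO sale (to banks) 76 billion kronor: the counterparty is a bank, so public deposits are unchanged → 0.
Asset purchase (from non-banks) 82 billion kronor: non-bank counterparties' bank balances rise → +82B.
Net: 0 + 82 = +82 billion.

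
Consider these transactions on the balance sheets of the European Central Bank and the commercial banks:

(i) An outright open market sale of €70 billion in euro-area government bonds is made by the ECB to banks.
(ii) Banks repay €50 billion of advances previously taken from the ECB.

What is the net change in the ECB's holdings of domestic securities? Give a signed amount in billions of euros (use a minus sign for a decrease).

ECB balance sheet:
  Assets:      Securities −€70B, Loans to banks −€50B
  Liabilities: Bank reserves −€120B
Commercial banking system:
  Assets:      Reserves at CB −€120B, Securities +€70B
  Liabilities: Borrowings from CB −€50B
So the change in the ECB's holdings of domestic securities is -€70 billion.

-€70 billion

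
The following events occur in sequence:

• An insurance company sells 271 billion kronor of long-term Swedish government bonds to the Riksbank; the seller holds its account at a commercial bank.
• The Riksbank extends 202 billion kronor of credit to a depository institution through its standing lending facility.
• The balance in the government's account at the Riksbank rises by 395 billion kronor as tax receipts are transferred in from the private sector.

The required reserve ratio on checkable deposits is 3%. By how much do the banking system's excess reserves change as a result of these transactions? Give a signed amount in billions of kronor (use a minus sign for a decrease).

+81.72 billion

Asset purchase (from non-banks) 271 billion kronor: reserves +271B, deposits +271B.
Discount-window loan 202 billion kronor: reserves +202B, deposits 0.
Government account inflow 395 billion kronor: reserves −395B, deposits −395B.
Totals: Δreserves = +78B, Δdeposits = −124B.
Δrequired reserves = 3% × −124B = −3.72B.
Δexcess reserves = Δreserves − Δrequired = +78B − (−3.72B) = +81.72 billion.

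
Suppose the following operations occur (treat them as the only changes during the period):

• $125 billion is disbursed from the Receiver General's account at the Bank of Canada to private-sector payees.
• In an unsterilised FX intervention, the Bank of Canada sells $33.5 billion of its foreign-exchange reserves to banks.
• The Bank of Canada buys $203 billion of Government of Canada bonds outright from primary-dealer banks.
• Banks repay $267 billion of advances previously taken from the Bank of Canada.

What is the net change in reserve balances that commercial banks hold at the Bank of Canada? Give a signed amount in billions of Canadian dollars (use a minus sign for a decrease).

Bank of Canada balance sheet:
  Assets:      Securities +$203B, Loans to banks −$267B, Foreign assets −$33.5B
  Liabilities: Bank reserves +$27.5B, Government deposits −$125B
Commercial banking system:
  Assets:      Reserves at CB +$27.5B, Securities −$203B, Foreign assets +$33.5B
  Liabilities: Checkable deposits +$125B, Borrowings from CB −$267B
So the change in reserve balances that commercial banks hold at the Bank of Canada is +$27.5 billion.

+$27.5 billion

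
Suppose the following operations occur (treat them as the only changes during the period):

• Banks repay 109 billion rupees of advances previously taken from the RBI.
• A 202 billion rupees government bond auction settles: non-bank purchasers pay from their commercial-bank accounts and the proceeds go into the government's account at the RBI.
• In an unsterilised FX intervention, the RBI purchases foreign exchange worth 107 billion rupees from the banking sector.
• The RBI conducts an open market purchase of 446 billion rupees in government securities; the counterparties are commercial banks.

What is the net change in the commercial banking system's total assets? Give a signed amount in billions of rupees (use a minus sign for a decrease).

Discount-window repayment 109 billion rupees: bank balance sheets shrink → −109B.
Government account inflow 202 billion rupees: bank balance sheets shrink → −202B.
FX purchase 107 billion rupees: just an asset swap on bank balance sheets → 0.
OMO purchase (from banks) 446 billion rupees: just an asset swap on bank balance sheets → 0.
Net: −109 − 202 + 0 + 0 = -311 billion.

-311 billion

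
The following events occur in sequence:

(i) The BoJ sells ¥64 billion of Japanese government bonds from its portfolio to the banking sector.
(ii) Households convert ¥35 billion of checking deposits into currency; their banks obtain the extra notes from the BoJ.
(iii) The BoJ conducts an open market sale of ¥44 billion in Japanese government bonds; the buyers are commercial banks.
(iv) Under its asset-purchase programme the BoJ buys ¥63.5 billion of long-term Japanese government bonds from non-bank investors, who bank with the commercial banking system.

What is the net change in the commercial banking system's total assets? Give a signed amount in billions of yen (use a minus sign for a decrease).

BoJ balance sheet:
  Assets:      Securities −¥44.5B
  Liabilities: Bank reserves −¥79.5B, Currency in circulation +¥35B
Commercial banking system:
  Assets:      Reserves at CB −¥79.5B, Securities +¥108B
  Liabilities: Checkable deposits +¥28.5B
Change in total bank assets = +¥28.5 billion.

+¥28.5 billion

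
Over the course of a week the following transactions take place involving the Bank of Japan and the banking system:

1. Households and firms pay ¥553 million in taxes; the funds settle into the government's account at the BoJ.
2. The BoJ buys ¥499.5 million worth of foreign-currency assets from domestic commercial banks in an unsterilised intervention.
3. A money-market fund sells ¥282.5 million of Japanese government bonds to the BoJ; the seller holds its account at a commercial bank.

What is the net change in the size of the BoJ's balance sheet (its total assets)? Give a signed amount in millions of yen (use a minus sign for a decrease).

Government account inflow ¥553 million: only the composition of liabilities changes → 0.
FX purchase ¥499.5 million: a BoJ asset is acquired → +¥499.5M.
Asset purchase (from non-banks) ¥282.5 million: a BoJ asset is acquired → +¥282.5M.
Net: 0 + 499.5 + 282.5 = +¥782 million.

+¥782 million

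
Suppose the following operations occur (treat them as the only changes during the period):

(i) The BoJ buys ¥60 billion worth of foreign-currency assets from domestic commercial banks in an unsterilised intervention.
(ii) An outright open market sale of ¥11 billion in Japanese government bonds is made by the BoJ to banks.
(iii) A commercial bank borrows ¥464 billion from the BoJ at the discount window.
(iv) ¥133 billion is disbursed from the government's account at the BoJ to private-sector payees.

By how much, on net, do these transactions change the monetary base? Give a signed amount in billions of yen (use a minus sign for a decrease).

BoJ balance sheet:
  Assets:      Securities −¥11B, Loans to banks +¥464B, Foreign assets +¥60B
  Liabilities: Bank reserves +¥646B, Government deposits −¥133B
Monetary base = currency + reserves: 0 + (+¥646B) = +¥646 billion.

+¥646 billion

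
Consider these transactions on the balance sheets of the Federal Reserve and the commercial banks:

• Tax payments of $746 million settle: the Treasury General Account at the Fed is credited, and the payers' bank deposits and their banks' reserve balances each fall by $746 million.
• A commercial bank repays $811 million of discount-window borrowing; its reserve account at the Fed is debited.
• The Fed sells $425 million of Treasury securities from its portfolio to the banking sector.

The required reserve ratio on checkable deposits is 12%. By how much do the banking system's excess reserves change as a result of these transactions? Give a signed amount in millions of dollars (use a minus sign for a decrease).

-$1892.48 million

Government account inflow $746 million: reserves −$746M, deposits −$746M.
Discount-window repayment $811 million: reserves −$811M, deposits 0.
OMO sale (to banks) $425 million: reserves −$425M, deposits 0.
Totals: Δreserves = −$1982M, Δdeposits = −$746M.
Δrequired reserves = 12% × −$746M = −$89.52M.
Δexcess reserves = Δreserves − Δrequired = −$1982M − (−$89.52M) = -$1892.48 million.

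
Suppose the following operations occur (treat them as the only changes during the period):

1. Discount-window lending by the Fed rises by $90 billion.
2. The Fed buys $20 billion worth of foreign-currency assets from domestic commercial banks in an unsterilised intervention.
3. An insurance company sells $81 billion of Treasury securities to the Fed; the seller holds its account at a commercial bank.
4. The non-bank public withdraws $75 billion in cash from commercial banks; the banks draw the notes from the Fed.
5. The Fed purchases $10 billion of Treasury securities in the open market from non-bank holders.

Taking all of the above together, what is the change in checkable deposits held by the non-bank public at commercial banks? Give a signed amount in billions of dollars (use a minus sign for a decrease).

Discount-window loan $90 billion: the counterparty is a bank, so public deposits are unchanged → 0.
FX purchase $20 billion: the counterparty is a bank, so public deposits are unchanged → 0.
Asset purchase (from non-banks) $81 billion: non-bank counterparties' bank balances rise → +$81B.
Currency withdrawal $75 billion: non-bank counterparties' bank balances fall → −$75B.
Asset purchase (from non-banks) $10 billion: non-bank counterparties' bank balances rise → +$10B.
Net: 0 + 0 + 81 − 75 + 10 = +$16 billion.

+$16 billion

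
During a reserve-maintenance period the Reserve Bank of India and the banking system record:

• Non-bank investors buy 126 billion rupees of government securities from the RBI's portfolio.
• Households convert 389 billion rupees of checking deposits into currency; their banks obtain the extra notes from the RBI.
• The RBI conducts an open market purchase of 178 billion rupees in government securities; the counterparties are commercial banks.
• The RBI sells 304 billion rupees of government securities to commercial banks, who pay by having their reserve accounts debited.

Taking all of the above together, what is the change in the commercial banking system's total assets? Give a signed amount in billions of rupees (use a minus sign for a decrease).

-515 billion

Asset sale (to non-banks) 126 billion rupees: bank balance sheets shrink → −126B.
Currency withdrawal 389 billion rupees: bank balance sheets shrink → −389B.
OMO purchase (from banks) 178 billion rupees: just an asset swap on bank balance sheets → 0.
OMO sale (to banks) 304 billion rupees: just an asset swap on bank balance sheets → 0.
Net: −126 − 389 + 0 + 0 = -515 billion.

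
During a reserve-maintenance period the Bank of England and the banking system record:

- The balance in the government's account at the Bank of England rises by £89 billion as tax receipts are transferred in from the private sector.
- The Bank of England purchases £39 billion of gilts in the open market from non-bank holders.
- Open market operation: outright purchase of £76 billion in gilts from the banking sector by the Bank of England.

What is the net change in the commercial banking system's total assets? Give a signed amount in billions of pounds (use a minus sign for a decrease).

-£50 billion

Government account inflow £89 billion: bank balance sheets shrink → −£89B.
Asset purchase (from non-banks) £39 billion: bank balance sheets expand → +£39B.
OMO purchase (from banks) £76 billion: just an asset swap on bank balance sheets → 0.
Net: −89 + 39 + 0 = -£50 billion.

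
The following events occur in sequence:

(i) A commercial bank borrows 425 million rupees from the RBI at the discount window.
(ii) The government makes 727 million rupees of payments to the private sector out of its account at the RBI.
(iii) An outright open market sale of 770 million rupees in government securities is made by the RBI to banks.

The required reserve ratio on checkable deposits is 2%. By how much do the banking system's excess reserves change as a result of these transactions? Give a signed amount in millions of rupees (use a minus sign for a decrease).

+367.46 million

Discount-window loan 425 million rupees: reserves +425M, deposits 0.
Government spending 727 million rupees: reserves +727M, deposits +727M.
OMO sale (to banks) 770 million rupees: reserves −770M, deposits 0.
Totals: Δreserves = +382M, Δdeposits = +727M.
Δrequired reserves = 2% × +727M = +14.54M.
Δexcess reserves = Δreserves − Δrequired = +382M − (+14.54M) = +367.46 million.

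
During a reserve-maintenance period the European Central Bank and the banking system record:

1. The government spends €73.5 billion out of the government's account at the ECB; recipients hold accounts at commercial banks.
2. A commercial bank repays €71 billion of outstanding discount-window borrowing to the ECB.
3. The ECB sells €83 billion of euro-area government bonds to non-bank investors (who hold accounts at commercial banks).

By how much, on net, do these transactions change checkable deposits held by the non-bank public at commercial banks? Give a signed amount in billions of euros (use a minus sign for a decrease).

-€9.5 billion

Government spending €73.5 billion: non-bank counterparties' bank balances rise → +€73.5B.
Discount-window repayment €71 billion: the counterparty is a bank, so public deposits are unchanged → 0.
Asset sale (to non-banks) €83 billion: non-bank counterparties' bank balances fall → −€83B.
Net: 73.5 + 0 − 83 = -€9.5 billion.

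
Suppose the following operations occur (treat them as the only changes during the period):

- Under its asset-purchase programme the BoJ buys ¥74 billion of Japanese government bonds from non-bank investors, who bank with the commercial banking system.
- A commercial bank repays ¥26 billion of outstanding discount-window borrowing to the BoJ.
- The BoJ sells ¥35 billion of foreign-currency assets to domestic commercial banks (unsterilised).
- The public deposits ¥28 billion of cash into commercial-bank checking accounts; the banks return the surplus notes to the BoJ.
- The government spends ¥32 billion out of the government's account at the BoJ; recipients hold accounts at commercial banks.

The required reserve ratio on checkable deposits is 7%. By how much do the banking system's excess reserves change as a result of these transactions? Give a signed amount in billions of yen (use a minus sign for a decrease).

Asset purchase (from non-banks) ¥74 billion: reserves +¥74B, deposits +¥74B.
Discount-window repayment ¥26 billion: reserves −¥26B, deposits 0.
FX sale ¥35 billion: reserves −¥35B, deposits 0.
Currency deposit ¥28 billion: reserves +¥28B, deposits +¥28B.
Government spending ¥32 billion: reserves +¥32B, deposits +¥32B.
Totals: Δreserves = +¥73B, Δdeposits = +¥134B.
Δrequired reserves = 7% × +¥134B = +¥9.38B.
Δexcess reserves = Δreserves − Δrequired = +¥73B − (+¥9.38B) = +¥63.62 billion.

+¥63.62 billion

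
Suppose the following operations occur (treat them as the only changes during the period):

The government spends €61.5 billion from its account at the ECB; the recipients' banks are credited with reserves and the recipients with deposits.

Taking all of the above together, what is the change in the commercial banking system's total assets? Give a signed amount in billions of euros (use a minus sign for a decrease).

+€61.5 billion

Government spending €61.5 billion: bank balance sheets expand → +€61.5B.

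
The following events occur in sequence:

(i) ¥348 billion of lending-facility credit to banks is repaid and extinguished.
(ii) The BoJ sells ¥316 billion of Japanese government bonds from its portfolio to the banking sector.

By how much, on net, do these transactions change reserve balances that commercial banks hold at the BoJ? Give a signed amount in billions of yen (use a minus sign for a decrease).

BoJ balance sheet:
  Assets:      Securities −¥316B, Loans to banks −¥348B
  Liabilities: Bank reserves −¥664B
So the change in reserve balances that commercial banks hold at the BoJ is -¥664 billion.

-¥664 billion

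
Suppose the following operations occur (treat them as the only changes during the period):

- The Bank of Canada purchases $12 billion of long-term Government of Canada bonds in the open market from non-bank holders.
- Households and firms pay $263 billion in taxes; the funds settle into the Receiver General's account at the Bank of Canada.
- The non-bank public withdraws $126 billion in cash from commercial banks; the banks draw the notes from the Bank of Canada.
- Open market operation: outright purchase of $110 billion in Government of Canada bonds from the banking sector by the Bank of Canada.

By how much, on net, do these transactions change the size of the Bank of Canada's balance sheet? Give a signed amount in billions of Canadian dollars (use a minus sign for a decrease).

Bank of Canada balance sheet:
  Assets:      Securities +$122B
  Liabilities: Bank reserves −$267B, Currency in circulation +$126B, Government deposits +$263B
Change in total Bank of Canada assets = +$122 billion.

+$122 billion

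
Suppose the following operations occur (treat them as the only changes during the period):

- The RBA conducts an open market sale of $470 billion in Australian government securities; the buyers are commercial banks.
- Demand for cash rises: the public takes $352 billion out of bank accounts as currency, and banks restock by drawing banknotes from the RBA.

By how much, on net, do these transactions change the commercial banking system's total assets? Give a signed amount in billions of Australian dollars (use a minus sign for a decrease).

-$352 billion

OMO sale (to banks) $470 billion: just an asset swap on bank balance sheets → 0.
Currency withdrawal $352 billion: bank balance sheets shrink → −$352B.
Net: 0 − 352 = -$352 billion.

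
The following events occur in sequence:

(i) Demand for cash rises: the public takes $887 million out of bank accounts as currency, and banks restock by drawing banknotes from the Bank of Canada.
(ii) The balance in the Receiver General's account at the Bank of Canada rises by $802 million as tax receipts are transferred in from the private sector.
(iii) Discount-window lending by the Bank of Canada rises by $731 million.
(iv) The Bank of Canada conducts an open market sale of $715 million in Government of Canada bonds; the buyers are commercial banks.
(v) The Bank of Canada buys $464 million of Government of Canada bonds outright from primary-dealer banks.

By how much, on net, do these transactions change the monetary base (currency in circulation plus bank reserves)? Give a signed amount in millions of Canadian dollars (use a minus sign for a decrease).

-$322 million

Currency withdrawal $887 million: just a shift between currency and reserves — both are base money → 0.
Government account inflow $802 million: reserves shift to a non-base liability → −$802M.
Discount-window loan $731 million: Bank of Canada balance sheet expands → +$731M.
OMO sale (to banks) $715 million: Bank of Canada balance sheet contracts → −$715M.
OMO purchase (from banks) $464 million: Bank of Canada balance sheet expands → +$464M.
Net: 0 − 802 + 731 − 715 + 464 = -$322 million.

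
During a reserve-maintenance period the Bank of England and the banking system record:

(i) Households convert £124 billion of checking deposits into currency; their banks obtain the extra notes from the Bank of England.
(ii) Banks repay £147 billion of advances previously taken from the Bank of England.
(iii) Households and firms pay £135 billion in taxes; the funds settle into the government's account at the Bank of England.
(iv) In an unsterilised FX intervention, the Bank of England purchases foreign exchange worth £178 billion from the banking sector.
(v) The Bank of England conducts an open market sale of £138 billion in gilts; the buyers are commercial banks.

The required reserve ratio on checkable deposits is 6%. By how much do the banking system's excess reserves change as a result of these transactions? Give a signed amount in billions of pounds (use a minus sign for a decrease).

Currency withdrawal £124 billion: reserves −£124B, deposits −£124B.
Discount-window repayment £147 billion: reserves −£147B, deposits 0.
Government account inflow £135 billion: reserves −£135B, deposits −£135B.
FX purchase £178 billion: reserves +£178B, deposits 0.
OMO sale (to banks) £138 billion: reserves −£138B, deposits 0.
Totals: Δreserves = −£366B, Δdeposits = −£259B.
Δrequired reserves = 6% × −£259B = −£15.54B.
Δexcess reserves = Δreserves − Δrequired = −£366B − (−£15.54B) = -£350.46 billion.

-£350.46 billion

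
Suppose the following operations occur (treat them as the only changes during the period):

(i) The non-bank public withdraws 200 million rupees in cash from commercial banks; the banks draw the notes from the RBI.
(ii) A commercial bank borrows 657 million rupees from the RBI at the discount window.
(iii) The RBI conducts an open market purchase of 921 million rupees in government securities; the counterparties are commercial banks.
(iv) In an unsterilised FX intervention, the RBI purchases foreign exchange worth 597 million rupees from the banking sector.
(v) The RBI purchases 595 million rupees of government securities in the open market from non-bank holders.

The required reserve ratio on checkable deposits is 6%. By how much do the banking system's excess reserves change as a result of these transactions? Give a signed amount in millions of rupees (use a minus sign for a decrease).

+2546.3 million

Currency withdrawal 200 million rupees: reserves −200M, deposits −200M.
Discount-window loan 657 million rupees: reserves +657M, deposits 0.
OMO purchase (from banks) 921 million rupees: reserves +921M, deposits 0.
FX purchase 597 million rupees: reserves +597M, deposits 0.
Asset purchase (from non-banks) 595 million rupees: reserves +595M, deposits +595M.
Totals: Δreserves = +2570M, Δdeposits = +395M.
Δrequired reserves = 6% × +395M = +23.7M.
Δexcess reserves = Δreserves − Δrequired = +2570M − (+23.7M) = +2546.3 million.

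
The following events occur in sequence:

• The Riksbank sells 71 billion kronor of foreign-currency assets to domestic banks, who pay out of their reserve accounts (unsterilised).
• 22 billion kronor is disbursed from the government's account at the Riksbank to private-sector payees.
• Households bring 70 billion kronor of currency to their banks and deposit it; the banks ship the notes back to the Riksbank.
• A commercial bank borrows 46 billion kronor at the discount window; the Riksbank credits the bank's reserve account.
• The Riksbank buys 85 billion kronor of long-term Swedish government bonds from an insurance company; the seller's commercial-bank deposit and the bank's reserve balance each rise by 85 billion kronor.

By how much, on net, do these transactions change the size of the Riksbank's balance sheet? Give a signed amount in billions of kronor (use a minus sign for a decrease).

+60 billion

FX sale 71 billion kronor: a Riksbank asset is shed → −71B.
Government spending 22 billion kronor: only the composition of liabilities changes → 0.
Currency deposit 70 billion kronor: only the composition of liabilities changes → 0.
Discount-window loan 46 billion kronor: a Riksbank asset is acquired → +46B.
Asset purchase (from non-banks) 85 billion kronor: a Riksbank asset is acquired → +85B.
Net: −71 + 0 + 0 + 46 + 85 = +60 billion.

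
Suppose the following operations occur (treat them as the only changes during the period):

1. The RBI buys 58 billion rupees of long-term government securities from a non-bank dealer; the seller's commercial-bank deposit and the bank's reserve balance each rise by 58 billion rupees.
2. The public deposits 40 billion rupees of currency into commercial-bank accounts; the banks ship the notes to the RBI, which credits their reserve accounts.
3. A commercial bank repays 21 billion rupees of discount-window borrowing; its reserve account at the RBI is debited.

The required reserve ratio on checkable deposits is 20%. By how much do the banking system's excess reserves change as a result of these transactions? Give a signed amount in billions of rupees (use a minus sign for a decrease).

+57.4 billion

Asset purchase (from non-banks) 58 billion rupees: reserves +58B, deposits +58B.
Currency deposit 40 billion rupees: reserves +40B, deposits +40B.
Discount-window repayment 21 billion rupees: reserves −21B, deposits 0.
Totals: Δreserves = +77B, Δdeposits = +98B.
Δrequired reserves = 20% × +98B = +19.6B.
Δexcess reserves = Δreserves − Δrequired = +77B − (+19.6B) = +57.4 billion.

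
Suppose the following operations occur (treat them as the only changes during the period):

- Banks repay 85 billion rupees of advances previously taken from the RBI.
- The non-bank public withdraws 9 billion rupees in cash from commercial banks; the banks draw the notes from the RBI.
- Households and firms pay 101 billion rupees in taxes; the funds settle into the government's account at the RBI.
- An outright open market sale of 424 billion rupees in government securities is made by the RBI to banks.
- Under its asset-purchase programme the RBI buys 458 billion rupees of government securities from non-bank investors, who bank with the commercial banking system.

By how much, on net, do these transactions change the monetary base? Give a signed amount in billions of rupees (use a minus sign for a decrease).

-152 billion

Discount-window repayment 85 billion rupees: RBI balance sheet contracts → −85B.
Currency withdrawal 9 billion rupees: just a shift between currency and reserves — both are base money → 0.
Government account inflow 101 billion rupees: reserves shift to a non-base liability → −101B.
OMO sale (to banks) 424 billion rupees: RBI balance sheet contracts → −424B.
Asset purchase (from non-banks) 458 billion rupees: RBI balance sheet expands → +458B.
Net: −85 + 0 − 101 − 424 + 458 = -152 billion.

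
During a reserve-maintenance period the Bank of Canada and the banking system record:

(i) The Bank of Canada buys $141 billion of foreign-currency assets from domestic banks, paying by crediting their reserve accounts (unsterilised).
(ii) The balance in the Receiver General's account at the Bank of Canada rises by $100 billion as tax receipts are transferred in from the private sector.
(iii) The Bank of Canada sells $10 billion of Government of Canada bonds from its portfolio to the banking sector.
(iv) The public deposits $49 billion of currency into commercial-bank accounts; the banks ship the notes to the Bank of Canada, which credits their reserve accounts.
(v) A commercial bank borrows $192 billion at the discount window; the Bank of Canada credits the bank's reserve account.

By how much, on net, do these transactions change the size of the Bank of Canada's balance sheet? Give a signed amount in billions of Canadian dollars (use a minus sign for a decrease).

Bank of Canada balance sheet:
  Assets:      Securities −$10B, Loans to banks +$192B, Foreign assets +$141B
  Liabilities: Bank reserves +$272B, Currency in circulation −$49B, Government deposits +$100B
Commercial banking system:
  Assets:      Reserves at CB +$272B, Securities +$10B, Foreign assets −$141B
  Liabilities: Checkable deposits −$51B, Borrowings from CB +$192B
Change in total Bank of Canada assets = +$323 billion.

+$323 billion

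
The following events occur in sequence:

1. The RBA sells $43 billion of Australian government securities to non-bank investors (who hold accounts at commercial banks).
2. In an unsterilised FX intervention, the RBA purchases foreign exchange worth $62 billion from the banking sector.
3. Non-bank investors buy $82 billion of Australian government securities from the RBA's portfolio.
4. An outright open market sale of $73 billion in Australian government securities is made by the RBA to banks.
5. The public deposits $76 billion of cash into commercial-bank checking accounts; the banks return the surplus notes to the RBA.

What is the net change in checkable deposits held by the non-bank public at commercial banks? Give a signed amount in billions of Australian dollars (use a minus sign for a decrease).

-$49 billion

RBA balance sheet:
  Assets:      Securities −$198B, Foreign assets +$62B
  Liabilities: Bank reserves −$60B, Currency in circulation −$76B
Commercial banking system:
  Assets:      Reserves at CB −$60B, Securities +$73B, Foreign assets −$62B
  Liabilities: Checkable deposits −$49B
So the change in checkable deposits held by the non-bank public at commercial banks is -$49 billion.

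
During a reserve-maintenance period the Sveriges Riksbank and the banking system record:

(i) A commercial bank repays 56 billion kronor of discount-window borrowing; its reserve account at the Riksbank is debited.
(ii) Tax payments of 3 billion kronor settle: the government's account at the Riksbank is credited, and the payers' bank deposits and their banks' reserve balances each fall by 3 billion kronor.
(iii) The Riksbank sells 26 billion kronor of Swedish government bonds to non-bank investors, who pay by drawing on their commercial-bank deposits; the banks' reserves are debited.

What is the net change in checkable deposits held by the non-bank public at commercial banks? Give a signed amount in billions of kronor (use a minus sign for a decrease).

-29 billion

Discount-window repayment 56 billion kronor: the counterparty is a bank, so public deposits are unchanged → 0.
Government account inflow 3 billion kronor: non-bank counterparties' bank balances fall → −3B.
Asset sale (to non-banks) 26 billion kronor: non-bank counterparties' bank balances fall → −26B.
Net: 0 − 3 − 26 = -29 billion.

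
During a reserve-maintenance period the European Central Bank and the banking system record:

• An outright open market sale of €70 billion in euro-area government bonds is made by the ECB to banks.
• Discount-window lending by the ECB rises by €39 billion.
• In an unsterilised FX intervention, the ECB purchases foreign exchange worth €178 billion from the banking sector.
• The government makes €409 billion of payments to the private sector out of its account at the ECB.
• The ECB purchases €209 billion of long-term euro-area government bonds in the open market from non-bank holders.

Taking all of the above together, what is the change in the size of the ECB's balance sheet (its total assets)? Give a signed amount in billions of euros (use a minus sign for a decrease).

OMO sale (to banks) €70 billion: an ECB asset is shed → −€70B.
Discount-window loan €39 billion: an ECB asset is acquired → +€39B.
FX purchase €178 billion: an ECB asset is acquired → +€178B.
Government spending €409 billion: only the composition of liabilities changes → 0.
Asset purchase (from non-banks) €209 billion: an ECB asset is acquired → +€209B.
Net: −70 + 39 + 178 + 0 + 209 = +€356 billion.

+€356 billion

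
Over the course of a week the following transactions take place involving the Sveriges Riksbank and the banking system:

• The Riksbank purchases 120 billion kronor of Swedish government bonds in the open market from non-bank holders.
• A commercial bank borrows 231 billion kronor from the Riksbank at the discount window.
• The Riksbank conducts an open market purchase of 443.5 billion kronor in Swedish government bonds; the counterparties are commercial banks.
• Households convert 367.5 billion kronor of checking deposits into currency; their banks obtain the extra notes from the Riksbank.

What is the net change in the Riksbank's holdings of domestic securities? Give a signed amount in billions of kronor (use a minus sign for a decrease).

Riksbank balance sheet:
  Assets:      Securities +563.5B, Loans to banks +231B
  Liabilities: Bank reserves +427B, Currency in circulation +367.5B
Commercial banking system:
  Assets:      Reserves at CB +427B, Securities −443.5B
  Liabilities: Checkable deposits −247.5B, Borrowings from CB +231B
So the change in the Riksbank's holdings of domestic securities is +563.5 billion.

+563.5 billion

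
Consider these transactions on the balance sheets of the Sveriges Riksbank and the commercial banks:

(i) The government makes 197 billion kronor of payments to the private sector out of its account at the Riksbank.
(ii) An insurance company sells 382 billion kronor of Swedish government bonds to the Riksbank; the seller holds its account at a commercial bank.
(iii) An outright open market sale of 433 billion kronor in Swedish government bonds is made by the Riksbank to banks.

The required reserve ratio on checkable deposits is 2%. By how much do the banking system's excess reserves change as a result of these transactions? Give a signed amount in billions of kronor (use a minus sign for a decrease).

+134.42 billion

Government spending 197 billion kronor: reserves +197B, deposits +197B.
Asset purchase (from non-banks) 382 billion kronor: reserves +382B, deposits +382B.
OMO sale (to banks) 433 billion kronor: reserves −433B, deposits 0.
Totals: Δreserves = +146B, Δdeposits = +579B.
Δrequired reserves = 2% × +579B = +11.58B.
Δexcess reserves = Δreserves − Δrequired = +146B − (+11.58B) = +134.42 billion.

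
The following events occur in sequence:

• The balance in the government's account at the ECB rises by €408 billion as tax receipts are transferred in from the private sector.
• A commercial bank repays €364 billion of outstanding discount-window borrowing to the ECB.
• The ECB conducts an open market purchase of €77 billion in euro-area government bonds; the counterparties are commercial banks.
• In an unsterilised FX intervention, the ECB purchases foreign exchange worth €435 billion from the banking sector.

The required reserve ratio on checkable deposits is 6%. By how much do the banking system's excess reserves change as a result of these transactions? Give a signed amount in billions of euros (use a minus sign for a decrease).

-€235.52 billion

Government account inflow €408 billion: reserves −€408B, deposits −€408B.
Discount-window repayment €364 billion: reserves −€364B, deposits 0.
OMO purchase (from banks) €77 billion: reserves +€77B, deposits 0.
FX purchase €435 billion: reserves +€435B, deposits 0.
Totals: Δreserves = −€260B, Δdeposits = −€408B.
Δrequired reserves = 6% × −€408B = −€24.48B.
Δexcess reserves = Δreserves − Δrequired = −€260B − (−€24.48B) = -€235.52 billion.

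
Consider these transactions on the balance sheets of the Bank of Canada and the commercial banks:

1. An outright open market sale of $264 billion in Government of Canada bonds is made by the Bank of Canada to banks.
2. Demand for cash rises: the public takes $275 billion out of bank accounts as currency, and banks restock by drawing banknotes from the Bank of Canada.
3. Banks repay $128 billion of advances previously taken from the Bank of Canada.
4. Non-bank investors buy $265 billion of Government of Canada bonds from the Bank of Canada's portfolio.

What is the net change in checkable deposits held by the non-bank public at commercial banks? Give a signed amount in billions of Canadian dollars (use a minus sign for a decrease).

Bank of Canada balance sheet:
  Assets:      Securities −$529B, Loans to banks −$128B
  Liabilities: Bank reserves −$932B, Currency in circulation +$275B
Commercial banking system:
  Assets:      Reserves at CB −$932B, Securities +$264B
  Liabilities: Checkable deposits −$540B, Borrowings from CB −$128B
So the change in checkable deposits held by the non-bank public at commercial banks is -$540 billion.

-$540 billion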